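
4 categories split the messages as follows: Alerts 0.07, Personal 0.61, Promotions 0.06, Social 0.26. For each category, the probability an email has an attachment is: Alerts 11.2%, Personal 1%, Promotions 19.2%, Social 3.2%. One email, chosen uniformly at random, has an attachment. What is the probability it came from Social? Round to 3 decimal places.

Unnormalized posteriors (prior × likelihood):
  Alerts: 0.07 × 0.112 = 0.00784
  Personal: 0.61 × 0.01 = 0.0061
  Promotions: 0.06 × 0.192 = 0.01152
  Social: 0.26 × 0.032 = 0.00832
Total = 0.03378.
P(Social | evidence) = 0.00832 / 0.03378 ≈ 0.246.

0.246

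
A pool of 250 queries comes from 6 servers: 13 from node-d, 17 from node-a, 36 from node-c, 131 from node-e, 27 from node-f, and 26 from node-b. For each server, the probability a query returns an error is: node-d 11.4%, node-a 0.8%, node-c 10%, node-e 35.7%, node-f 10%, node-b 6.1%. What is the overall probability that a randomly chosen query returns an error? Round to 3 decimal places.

Unnormalized posteriors (prior × likelihood):
  node-d: 0.052 × 0.114 = 0.005928
  node-a: 0.068 × 0.008 = 0.000544
  node-c: 0.144 × 0.1 = 0.0144
  node-e: 0.524 × 0.357 = 0.187068
  node-f: 0.108 × 0.1 = 0.0108
  node-b: 0.104 × 0.061 = 0.006344
P(error) = 0.005928 + 0.000544 + 0.0144 + 0.187068 + 0.0108 + 0.006344 = 0.225084 → 0.225.

0.225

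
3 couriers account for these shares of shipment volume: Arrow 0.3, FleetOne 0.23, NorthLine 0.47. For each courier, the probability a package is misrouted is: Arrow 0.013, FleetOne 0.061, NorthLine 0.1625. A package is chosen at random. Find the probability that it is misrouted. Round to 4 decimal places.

Prior × likelihood for each hypothesis:
  Arrow: 0.3 × 0.013 = 0.0039
  FleetOne: 0.23 × 0.061 = 0.01403
  NorthLine: 0.47 × 0.1625 = 0.076375
P(misrouted) = 0.0039 + 0.01403 + 0.076375 = 0.094305 → 0.0943.

0.0943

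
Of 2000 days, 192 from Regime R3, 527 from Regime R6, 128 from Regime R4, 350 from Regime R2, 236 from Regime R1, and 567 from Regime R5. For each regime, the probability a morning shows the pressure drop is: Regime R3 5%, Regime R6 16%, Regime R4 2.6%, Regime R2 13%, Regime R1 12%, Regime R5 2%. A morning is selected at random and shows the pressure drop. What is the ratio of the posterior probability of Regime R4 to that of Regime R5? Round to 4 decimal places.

0.2935

Prior × likelihood for each hypothesis:
  Regime R3: 0.096 × 0.05 = 0.0048
  Regime R6: 0.2635 × 0.16 = 0.04216
  Regime R4: 0.064 × 0.026 = 0.001664
  Regime R2: 0.175 × 0.13 = 0.02275
  Regime R1: 0.118 × 0.12 = 0.01416
  Regime R5: 0.2835 × 0.02 = 0.00567
Sum = 0.091204.
The ratio is 0.001664 / 0.00567 (the normalizer cancels) = 0.2935.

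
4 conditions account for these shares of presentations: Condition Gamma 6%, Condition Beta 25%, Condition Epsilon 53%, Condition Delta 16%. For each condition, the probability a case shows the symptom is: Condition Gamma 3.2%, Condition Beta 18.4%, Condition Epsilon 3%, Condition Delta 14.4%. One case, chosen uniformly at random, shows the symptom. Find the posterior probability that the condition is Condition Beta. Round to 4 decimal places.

Compute prior × likelihood for every hypothesis:
  Condition Gamma: 0.06 × 0.032 = 0.00192
  Condition Beta: 0.25 × 0.184 = 0.046
  Condition Epsilon: 0.53 × 0.03 = 0.0159
  Condition Delta: 0.16 × 0.144 = 0.02304
Total = 0.08686.
P(Condition Beta | evidence) = 0.046 / 0.08686 ≈ 0.5296.

0.5296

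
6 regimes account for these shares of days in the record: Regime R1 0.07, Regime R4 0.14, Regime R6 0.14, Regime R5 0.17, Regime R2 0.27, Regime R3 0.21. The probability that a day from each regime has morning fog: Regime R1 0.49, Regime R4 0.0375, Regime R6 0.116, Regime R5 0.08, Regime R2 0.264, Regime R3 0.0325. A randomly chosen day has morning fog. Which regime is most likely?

Unnormalized posteriors (prior × likelihood):
  Regime R1: 0.07 × 0.49 = 0.0343
  Regime R4: 0.14 × 0.0375 = 0.00525
  Regime R6: 0.14 × 0.116 = 0.01624
  Regime R5: 0.17 × 0.08 = 0.0136
  Regime R2: 0.27 × 0.264 = 0.07128
  Regime R3: 0.21 × 0.0325 = 0.006825
Total = 0.147495.
Largest term belongs to Regime R2, so Regime R2 is most probable.

Regime R2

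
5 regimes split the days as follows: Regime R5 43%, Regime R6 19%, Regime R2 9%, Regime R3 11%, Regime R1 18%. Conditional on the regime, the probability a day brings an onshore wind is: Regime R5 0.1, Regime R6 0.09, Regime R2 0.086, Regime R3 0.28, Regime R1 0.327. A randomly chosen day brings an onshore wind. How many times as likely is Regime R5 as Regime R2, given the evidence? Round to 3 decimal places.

Unnormalized posteriors (prior × likelihood):
  Regime R5: 0.43 × 0.1 = 0.043
  Regime R6: 0.19 × 0.09 = 0.0171
  Regime R2: 0.09 × 0.086 = 0.00774
  Regime R3: 0.11 × 0.28 = 0.0308
  Regime R1: 0.18 × 0.327 = 0.05886
Normalizing constant = 0.1575.
The ratio is 0.043 / 0.00774 (the normalizer cancels) = 5.556.

5.556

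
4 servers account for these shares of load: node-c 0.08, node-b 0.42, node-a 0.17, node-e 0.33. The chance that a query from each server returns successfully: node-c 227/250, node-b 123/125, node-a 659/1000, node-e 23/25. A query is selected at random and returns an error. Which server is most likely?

node-a

Taking complements, P(error | each) = node-c 0.092, node-b 0.016, node-a 0.341, node-e 0.08.
Compute prior × likelihood for every hypothesis:
  node-c: 0.08 × 0.092 = 0.00736
  node-b: 0.42 × 0.016 = 0.00672
  node-a: 0.17 × 0.341 = 0.05797
  node-e: 0.33 × 0.08 = 0.0264
Sum = 0.09845.
Largest term belongs to node-a, so node-a is most probable.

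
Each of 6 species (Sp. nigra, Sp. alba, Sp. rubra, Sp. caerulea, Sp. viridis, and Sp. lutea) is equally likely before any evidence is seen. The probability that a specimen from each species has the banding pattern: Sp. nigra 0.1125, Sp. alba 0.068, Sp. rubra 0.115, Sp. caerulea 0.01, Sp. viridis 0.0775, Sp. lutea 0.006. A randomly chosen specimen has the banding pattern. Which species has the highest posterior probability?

Sp. rubra

Since the prior is uniform, the posterior is proportional to the likelihood:
  Sp. nigra: 0.1125
  Sp. alba: 0.068
  Sp. rubra: 0.115
  Sp. caerulea: 0.01
  Sp. viridis: 0.0775
  Sp. lutea: 0.006
Sum = 0.389.
Largest term belongs to Sp. rubra, so Sp. rubra is most probable.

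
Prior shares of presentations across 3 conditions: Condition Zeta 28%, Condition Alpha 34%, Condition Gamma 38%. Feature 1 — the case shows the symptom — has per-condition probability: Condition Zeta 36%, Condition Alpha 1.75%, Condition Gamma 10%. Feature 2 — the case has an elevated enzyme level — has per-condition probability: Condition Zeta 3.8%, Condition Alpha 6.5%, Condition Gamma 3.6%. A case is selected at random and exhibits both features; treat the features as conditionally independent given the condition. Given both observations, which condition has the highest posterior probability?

Unnormalized posteriors (prior × likelihood):
  Condition Zeta: 0.28 × 0.36 × 0.038 = 0.0038304
  Condition Alpha: 0.34 × 0.0175 × 0.065 = 0.00038675
  Condition Gamma: 0.38 × 0.1 × 0.036 = 0.001368
Total = 0.00558515.
Largest term belongs to Condition Zeta, so Condition Zeta is most probable.

Condition Zeta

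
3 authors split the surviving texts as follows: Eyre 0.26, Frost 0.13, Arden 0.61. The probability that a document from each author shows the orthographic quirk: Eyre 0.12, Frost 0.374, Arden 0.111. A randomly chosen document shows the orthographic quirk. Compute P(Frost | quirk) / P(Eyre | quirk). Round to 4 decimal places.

By Bayes' rule, posterior ∝ prior × likelihood:
  Eyre: 0.26 × 0.12 = 0.0312
  Frost: 0.13 × 0.374 = 0.04862
  Arden: 0.61 × 0.111 = 0.06771
Sum = 0.14753.
The ratio is 0.04862 / 0.0312 (the normalizer cancels) = 1.5583.

1.5583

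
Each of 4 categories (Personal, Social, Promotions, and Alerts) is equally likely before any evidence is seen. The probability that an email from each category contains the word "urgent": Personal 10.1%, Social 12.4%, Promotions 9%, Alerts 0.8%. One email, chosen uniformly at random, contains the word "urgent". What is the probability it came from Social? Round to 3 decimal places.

0.384

Since the prior is uniform, the posterior is proportional to the likelihood:
  Personal: 0.101
  Social: 0.124
  Promotions: 0.09
  Alerts: 0.008
Total = 0.323.
P(Social | evidence) = 0.124 / 0.323 ≈ 0.384.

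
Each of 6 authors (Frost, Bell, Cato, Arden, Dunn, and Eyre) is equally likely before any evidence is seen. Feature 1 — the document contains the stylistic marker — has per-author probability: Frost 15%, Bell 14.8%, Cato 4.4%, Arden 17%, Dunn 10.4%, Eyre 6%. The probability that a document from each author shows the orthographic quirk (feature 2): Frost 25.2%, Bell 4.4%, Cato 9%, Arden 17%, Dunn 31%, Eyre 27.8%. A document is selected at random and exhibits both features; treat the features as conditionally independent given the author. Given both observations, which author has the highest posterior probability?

Since the prior is uniform, the posterior is proportional to the likelihood:
  Frost: 0.15 × 0.252 = 0.0378
  Bell: 0.148 × 0.044 = 0.006512
  Cato: 0.044 × 0.09 = 0.00396
  Arden: 0.17 × 0.17 = 0.0289
  Dunn: 0.104 × 0.31 = 0.03224
  Eyre: 0.06 × 0.278 = 0.01668
Sum = 0.126092.
Largest term belongs to Frost, so Frost is most probable.

Frost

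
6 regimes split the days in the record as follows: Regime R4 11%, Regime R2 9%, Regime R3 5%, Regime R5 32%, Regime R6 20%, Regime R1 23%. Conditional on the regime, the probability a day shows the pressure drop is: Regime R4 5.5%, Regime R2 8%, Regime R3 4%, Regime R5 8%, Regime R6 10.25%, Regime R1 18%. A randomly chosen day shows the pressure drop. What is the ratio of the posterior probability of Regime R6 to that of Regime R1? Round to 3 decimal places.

0.495

Prior × likelihood for each hypothesis:
  Regime R4: 0.11 × 0.055 = 0.00605
  Regime R2: 0.09 × 0.08 = 0.0072
  Regime R3: 0.05 × 0.04 = 0.002
  Regime R5: 0.32 × 0.08 = 0.0256
  Regime R6: 0.2 × 0.1025 = 0.0205
  Regime R1: 0.23 × 0.18 = 0.0414
Normalizing constant = 0.10275.
The ratio is 0.0205 / 0.0414 (the normalizer cancels) = 0.495.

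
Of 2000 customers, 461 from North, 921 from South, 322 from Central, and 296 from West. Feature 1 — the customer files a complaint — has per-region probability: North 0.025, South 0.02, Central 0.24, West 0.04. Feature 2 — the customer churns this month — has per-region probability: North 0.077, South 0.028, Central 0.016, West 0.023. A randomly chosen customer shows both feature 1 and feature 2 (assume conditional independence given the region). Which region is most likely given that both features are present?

Central

Unnormalized posteriors (prior × likelihood):
  North: 0.2305 × 0.025 × 0.077 = 0.0004437125
  South: 0.4605 × 0.02 × 0.028 = 0.00025788
  Central: 0.161 × 0.24 × 0.016 = 0.00061824
  West: 0.148 × 0.04 × 0.023 = 0.00013616
Total = 0.0014559925.
Largest term belongs to Central, so Central is most probable.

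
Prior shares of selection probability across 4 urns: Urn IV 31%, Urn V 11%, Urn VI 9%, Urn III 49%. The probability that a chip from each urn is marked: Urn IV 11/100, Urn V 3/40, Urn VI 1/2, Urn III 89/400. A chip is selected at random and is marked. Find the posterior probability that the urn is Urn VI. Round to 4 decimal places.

0.2292

Compute prior × likelihood for every hypothesis:
  Urn IV: 0.31 × 0.11 = 0.0341
  Urn V: 0.11 × 0.075 = 0.00825
  Urn VI: 0.09 × 0.5 = 0.045
  Urn III: 0.49 × 0.2225 = 0.109025
Total = 0.196375.
P(Urn VI | evidence) = 0.045 / 0.196375 ≈ 0.2292.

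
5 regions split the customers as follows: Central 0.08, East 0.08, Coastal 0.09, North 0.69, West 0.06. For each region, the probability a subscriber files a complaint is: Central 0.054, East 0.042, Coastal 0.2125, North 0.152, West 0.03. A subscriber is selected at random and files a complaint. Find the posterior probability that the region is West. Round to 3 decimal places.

0.013

Compute prior × likelihood for every hypothesis:
  Central: 0.08 × 0.054 = 0.00432
  East: 0.08 × 0.042 = 0.00336
  Coastal: 0.09 × 0.2125 = 0.019125
  North: 0.69 × 0.152 = 0.10488
  West: 0.06 × 0.03 = 0.0018
Sum = 0.133485.
P(West | evidence) = 0.0018 / 0.133485 ≈ 0.013.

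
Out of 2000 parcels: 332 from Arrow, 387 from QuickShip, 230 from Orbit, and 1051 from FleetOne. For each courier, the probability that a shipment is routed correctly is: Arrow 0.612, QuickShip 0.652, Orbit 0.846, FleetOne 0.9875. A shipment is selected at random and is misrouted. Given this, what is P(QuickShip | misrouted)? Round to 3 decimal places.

Taking complements, P(misrouted | each) = Arrow 0.388, QuickShip 0.348, Orbit 0.154, FleetOne 0.0125.
Prior × likelihood for each hypothesis:
  Arrow: 0.166 × 0.388 = 0.064408
  QuickShip: 0.1935 × 0.348 = 0.067338
  Orbit: 0.115 × 0.154 = 0.01771
  FleetOne: 0.5255 × 0.0125 = 0.00656875
Sum = 0.15602475.
P(QuickShip | evidence) = 0.067338 / 0.15602475 ≈ 0.432.

0.432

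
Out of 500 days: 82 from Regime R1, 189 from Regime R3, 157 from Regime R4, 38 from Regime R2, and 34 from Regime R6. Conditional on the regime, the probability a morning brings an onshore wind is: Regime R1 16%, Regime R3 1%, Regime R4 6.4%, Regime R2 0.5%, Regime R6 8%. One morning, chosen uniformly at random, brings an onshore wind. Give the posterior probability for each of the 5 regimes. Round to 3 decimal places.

By Bayes' rule, posterior ∝ prior × likelihood:
  Regime R1: 0.164 × 0.16 = 0.02624
  Regime R3: 0.378 × 0.01 = 0.00378
  Regime R4: 0.314 × 0.064 = 0.020096
  Regime R2: 0.076 × 0.005 = 0.00038
  Regime R6: 0.068 × 0.08 = 0.00544
Normalizing constant = 0.055936.
P(Regime R1 | onshore) = 0.02624/0.055936 ≈ 0.469
P(Regime R3 | onshore) = 0.00378/0.055936 ≈ 0.068
P(Regime R4 | onshore) = 0.020096/0.055936 ≈ 0.359
P(Regime R2 | onshore) = 0.00038/0.055936 ≈ 0.007
P(Regime R6 | onshore) = 0.00544/0.055936 ≈ 0.097

Regime R1 0.469, Regime R3 0.068, Regime R4 0.359, Regime R2 0.007, Regime R6 0.097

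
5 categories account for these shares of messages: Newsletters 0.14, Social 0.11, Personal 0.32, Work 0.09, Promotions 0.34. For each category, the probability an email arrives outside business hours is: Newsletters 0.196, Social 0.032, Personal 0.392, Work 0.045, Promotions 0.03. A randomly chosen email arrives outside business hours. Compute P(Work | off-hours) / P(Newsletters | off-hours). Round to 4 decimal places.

Unnormalized posteriors (prior × likelihood):
  Newsletters: 0.14 × 0.196 = 0.02744
  Social: 0.11 × 0.032 = 0.00352
  Personal: 0.32 × 0.392 = 0.12544
  Work: 0.09 × 0.045 = 0.00405
  Promotions: 0.34 × 0.03 = 0.0102
Normalizing constant = 0.17065.
The ratio is 0.00405 / 0.02744 (the normalizer cancels) = 0.1476.

0.1476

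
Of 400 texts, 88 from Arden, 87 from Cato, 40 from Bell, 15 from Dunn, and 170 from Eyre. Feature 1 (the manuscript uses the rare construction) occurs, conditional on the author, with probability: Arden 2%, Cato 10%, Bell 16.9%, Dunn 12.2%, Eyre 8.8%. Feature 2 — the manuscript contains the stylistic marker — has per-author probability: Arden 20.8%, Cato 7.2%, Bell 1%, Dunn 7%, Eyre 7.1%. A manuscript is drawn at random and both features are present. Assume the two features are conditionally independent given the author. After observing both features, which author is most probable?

By Bayes' rule, posterior ∝ prior × likelihood:
  Arden: 0.22 × 0.02 × 0.208 = 0.0009152
  Cato: 0.2175 × 0.1 × 0.072 = 0.001566
  Bell: 0.1 × 0.169 × 0.01 = 0.000169
  Dunn: 0.0375 × 0.122 × 0.07 = 0.00032025
  Eyre: 0.425 × 0.088 × 0.071 = 0.0026554
Normalizing constant = 0.00562585.
Largest term belongs to Eyre, so Eyre is most probable.

Eyre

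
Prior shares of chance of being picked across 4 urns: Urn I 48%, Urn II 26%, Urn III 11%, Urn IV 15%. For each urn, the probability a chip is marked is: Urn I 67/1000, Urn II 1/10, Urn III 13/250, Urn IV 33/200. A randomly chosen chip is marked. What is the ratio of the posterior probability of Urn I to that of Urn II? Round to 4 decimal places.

1.2369

Compute prior × likelihood for every hypothesis:
  Urn I: 0.48 × 0.067 = 0.03216
  Urn II: 0.26 × 0.1 = 0.026
  Urn III: 0.11 × 0.052 = 0.00572
  Urn IV: 0.15 × 0.165 = 0.02475
Sum = 0.08863.
The ratio is 0.03216 / 0.026 (the normalizer cancels) = 1.2369.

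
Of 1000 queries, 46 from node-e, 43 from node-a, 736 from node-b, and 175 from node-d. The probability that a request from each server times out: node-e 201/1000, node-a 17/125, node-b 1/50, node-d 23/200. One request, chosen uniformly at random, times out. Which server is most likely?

Prior × likelihood for each hypothesis:
  node-e: 0.046 × 0.201 = 0.009246
  node-a: 0.043 × 0.136 = 0.005848
  node-b: 0.736 × 0.02 = 0.01472
  node-d: 0.175 × 0.115 = 0.020125
Total = 0.049939.
Largest term belongs to node-d, so node-d is most probable.

node-d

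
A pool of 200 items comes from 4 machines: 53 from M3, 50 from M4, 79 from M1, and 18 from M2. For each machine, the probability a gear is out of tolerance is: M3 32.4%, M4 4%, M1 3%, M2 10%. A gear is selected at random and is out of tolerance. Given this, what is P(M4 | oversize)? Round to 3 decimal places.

Prior × likelihood for each hypothesis:
  M3: 0.265 × 0.324 = 0.08586
  M4: 0.25 × 0.04 = 0.01
  M1: 0.395 × 0.03 = 0.01185
  M2: 0.09 × 0.1 = 0.009
Total = 0.11671.
P(M4 | evidence) = 0.01 / 0.11671 ≈ 0.086.

0.086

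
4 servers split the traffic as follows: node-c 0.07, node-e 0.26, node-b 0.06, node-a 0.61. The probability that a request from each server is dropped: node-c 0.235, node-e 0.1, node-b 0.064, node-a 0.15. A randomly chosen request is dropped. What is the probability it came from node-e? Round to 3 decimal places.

0.189

By Bayes' rule, posterior ∝ prior × likelihood:
  node-c: 0.07 × 0.235 = 0.01645
  node-e: 0.26 × 0.1 = 0.026
  node-b: 0.06 × 0.064 = 0.00384
  node-a: 0.61 × 0.15 = 0.0915
Normalizing constant = 0.13779.
P(node-e | evidence) = 0.026 / 0.13779 ≈ 0.189.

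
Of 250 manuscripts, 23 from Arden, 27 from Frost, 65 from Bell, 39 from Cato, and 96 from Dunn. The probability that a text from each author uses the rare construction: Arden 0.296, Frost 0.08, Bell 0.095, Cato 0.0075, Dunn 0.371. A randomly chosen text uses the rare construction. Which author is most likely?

Compute prior × likelihood for every hypothesis:
  Arden: 0.092 × 0.296 = 0.027232
  Frost: 0.108 × 0.08 = 0.00864
  Bell: 0.26 × 0.095 = 0.0247
  Cato: 0.156 × 0.0075 = 0.00117
  Dunn: 0.384 × 0.371 = 0.142464
Total = 0.204206.
Largest term belongs to Dunn, so Dunn is most probable.

Dunn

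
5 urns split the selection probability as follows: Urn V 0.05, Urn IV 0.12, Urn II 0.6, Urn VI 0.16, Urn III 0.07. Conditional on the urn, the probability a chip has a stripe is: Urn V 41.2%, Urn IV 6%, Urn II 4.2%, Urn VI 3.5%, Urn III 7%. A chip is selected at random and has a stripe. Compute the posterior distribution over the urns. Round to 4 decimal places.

Urn V 0.3244, Urn IV 0.1134, Urn II 0.3969, Urn VI 0.0882, Urn III 0.0772

Prior × likelihood for each hypothesis:
  Urn V: 0.05 × 0.412 = 0.0206
  Urn IV: 0.12 × 0.06 = 0.0072
  Urn II: 0.6 × 0.042 = 0.0252
  Urn VI: 0.16 × 0.035 = 0.0056
  Urn III: 0.07 × 0.07 = 0.0049
Total = 0.0635.
P(Urn V | striped) = 0.0206/0.0635 ≈ 0.3244
P(Urn IV | striped) = 0.0072/0.0635 ≈ 0.1134
P(Urn II | striped) = 0.0252/0.0635 ≈ 0.3969
P(Urn VI | striped) = 0.0056/0.0635 ≈ 0.0882
P(Urn III | striped) = 0.0049/0.0635 ≈ 0.0772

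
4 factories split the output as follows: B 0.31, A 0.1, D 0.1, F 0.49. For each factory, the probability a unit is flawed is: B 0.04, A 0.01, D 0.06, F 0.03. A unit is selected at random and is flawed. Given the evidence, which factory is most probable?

F

Unnormalized posteriors (prior × likelihood):
  B: 0.31 × 0.04 = 0.0124
  A: 0.1 × 0.01 = 0.001
  D: 0.1 × 0.06 = 0.006
  F: 0.49 × 0.03 = 0.0147
Sum = 0.0341.
Largest term belongs to F, so F is most probable.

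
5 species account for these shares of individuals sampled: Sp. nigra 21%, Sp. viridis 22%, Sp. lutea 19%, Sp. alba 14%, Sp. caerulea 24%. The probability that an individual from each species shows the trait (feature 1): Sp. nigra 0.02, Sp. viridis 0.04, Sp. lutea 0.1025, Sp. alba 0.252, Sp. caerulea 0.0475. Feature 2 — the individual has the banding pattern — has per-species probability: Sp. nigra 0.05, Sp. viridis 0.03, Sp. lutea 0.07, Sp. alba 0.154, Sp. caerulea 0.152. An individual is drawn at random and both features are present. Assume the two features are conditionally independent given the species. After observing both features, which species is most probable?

Sp. alba

Compute prior × likelihood for every hypothesis:
  Sp. nigra: 0.21 × 0.02 × 0.05 = 0.00021
  Sp. viridis: 0.22 × 0.04 × 0.03 = 0.000264
  Sp. lutea: 0.19 × 0.1025 × 0.07 = 0.00136325
  Sp. alba: 0.14 × 0.252 × 0.154 = 0.00543312
  Sp. caerulea: 0.24 × 0.0475 × 0.152 = 0.0017328
Total = 0.00900317.
Largest term belongs to Sp. alba, so Sp. alba is most probable.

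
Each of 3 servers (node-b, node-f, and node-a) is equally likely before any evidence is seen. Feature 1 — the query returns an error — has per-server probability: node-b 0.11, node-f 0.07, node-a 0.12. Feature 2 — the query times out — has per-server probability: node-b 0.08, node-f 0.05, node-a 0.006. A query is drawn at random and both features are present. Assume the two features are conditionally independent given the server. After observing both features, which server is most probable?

node-b

With a uniform prior (1/3 each), posterior ∝ likelihood:
  node-b: 0.11 × 0.08 = 0.0088
  node-f: 0.07 × 0.05 = 0.0035
  node-a: 0.12 × 0.006 = 0.00072
Total = 0.01302.
Largest term belongs to node-b, so node-b is most probable.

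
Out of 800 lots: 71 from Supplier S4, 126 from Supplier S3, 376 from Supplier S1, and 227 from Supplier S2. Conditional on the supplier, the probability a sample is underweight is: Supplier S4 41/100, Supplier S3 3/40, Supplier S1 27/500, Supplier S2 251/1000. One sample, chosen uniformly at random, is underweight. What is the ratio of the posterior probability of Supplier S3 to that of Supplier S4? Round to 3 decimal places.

0.325

Unnormalized posteriors (prior × likelihood):
  Supplier S4: 0.08875 × 0.41 = 0.0363875
  Supplier S3: 0.1575 × 0.075 = 0.0118125
  Supplier S1: 0.47 × 0.054 = 0.02538
  Supplier S2: 0.28375 × 0.251 = 0.07122125
Sum = 0.14480125.
The ratio is 0.0118125 / 0.0363875 (the normalizer cancels) = 0.325.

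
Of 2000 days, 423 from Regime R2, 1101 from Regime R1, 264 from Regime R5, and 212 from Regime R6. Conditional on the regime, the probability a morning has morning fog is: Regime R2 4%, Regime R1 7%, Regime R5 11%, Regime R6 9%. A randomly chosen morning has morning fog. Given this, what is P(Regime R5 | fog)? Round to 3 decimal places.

Unnormalized posteriors (prior × likelihood):
  Regime R2: 0.2115 × 0.04 = 0.00846
  Regime R1: 0.5505 × 0.07 = 0.038535
  Regime R5: 0.132 × 0.11 = 0.01452
  Regime R6: 0.106 × 0.09 = 0.00954
Total = 0.071055.
P(Regime R5 | evidence) = 0.01452 / 0.071055 ≈ 0.204.

0.204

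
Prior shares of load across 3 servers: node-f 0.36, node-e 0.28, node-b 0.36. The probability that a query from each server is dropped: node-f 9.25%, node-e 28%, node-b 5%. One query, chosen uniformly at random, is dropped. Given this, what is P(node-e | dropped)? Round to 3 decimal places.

Compute prior × likelihood for every hypothesis:
  node-f: 0.36 × 0.0925 = 0.0333
  node-e: 0.28 × 0.28 = 0.0784
  node-b: 0.36 × 0.05 = 0.018
Sum = 0.1297.
P(node-e | evidence) = 0.0784 / 0.1297 ≈ 0.604.

0.604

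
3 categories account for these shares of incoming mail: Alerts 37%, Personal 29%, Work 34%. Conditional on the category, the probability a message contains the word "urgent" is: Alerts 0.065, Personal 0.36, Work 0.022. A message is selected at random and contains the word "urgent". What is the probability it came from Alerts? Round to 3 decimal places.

By Bayes' rule, posterior ∝ prior × likelihood:
  Alerts: 0.37 × 0.065 = 0.02405
  Personal: 0.29 × 0.36 = 0.1044
  Work: 0.34 × 0.022 = 0.00748
Normalizing constant = 0.13593.
P(Alerts | evidence) = 0.02405 / 0.13593 ≈ 0.177.

0.177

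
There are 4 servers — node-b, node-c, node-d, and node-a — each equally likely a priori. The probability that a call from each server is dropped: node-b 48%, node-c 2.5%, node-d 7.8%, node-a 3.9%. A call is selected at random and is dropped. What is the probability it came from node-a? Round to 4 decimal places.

With a uniform prior (1/4 each), posterior ∝ likelihood:
  node-b: 0.48
  node-c: 0.025
  node-d: 0.078
  node-a: 0.039
Sum = 0.622.
P(node-a | evidence) = 0.039 / 0.622 ≈ 0.0627.

0.0627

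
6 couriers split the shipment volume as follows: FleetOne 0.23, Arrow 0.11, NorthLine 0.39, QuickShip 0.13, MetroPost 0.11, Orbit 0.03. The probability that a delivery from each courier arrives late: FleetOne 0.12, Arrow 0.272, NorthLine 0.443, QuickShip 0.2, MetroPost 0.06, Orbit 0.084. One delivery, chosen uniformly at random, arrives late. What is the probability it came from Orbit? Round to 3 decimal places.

By Bayes' rule, posterior ∝ prior × likelihood:
  FleetOne: 0.23 × 0.12 = 0.0276
  Arrow: 0.11 × 0.272 = 0.02992
  NorthLine: 0.39 × 0.443 = 0.17277
  QuickShip: 0.13 × 0.2 = 0.026
  MetroPost: 0.11 × 0.06 = 0.0066
  Orbit: 0.03 × 0.084 = 0.00252
Total = 0.26541.
P(Orbit | evidence) = 0.00252 / 0.26541 ≈ 0.009.

0.009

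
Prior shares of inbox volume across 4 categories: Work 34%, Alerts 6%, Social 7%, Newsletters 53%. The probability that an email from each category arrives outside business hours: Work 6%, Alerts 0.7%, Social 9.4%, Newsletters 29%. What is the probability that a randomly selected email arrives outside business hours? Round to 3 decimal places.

0.181

Unnormalized posteriors (prior × likelihood):
  Work: 0.34 × 0.06 = 0.0204
  Alerts: 0.06 × 0.007 = 0.00042
  Social: 0.07 × 0.094 = 0.00658
  Newsletters: 0.53 × 0.29 = 0.1537
P(off-hours) = 0.0204 + 0.00042 + 0.00658 + 0.1537 = 0.1811 → 0.181.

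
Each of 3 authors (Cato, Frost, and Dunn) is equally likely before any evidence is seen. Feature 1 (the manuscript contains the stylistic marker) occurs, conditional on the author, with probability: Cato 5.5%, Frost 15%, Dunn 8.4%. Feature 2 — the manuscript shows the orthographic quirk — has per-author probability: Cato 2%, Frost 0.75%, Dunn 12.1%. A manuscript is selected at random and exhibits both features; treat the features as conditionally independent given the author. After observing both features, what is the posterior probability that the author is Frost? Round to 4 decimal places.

0.0908

With a uniform prior (1/3 each), posterior ∝ likelihood:
  Cato: 0.055 × 0.02 = 0.0011
  Frost: 0.15 × 0.0075 = 0.001125
  Dunn: 0.084 × 0.121 = 0.010164
Normalizing constant = 0.012389.
P(Frost | evidence) = 0.001125 / 0.012389 ≈ 0.0908.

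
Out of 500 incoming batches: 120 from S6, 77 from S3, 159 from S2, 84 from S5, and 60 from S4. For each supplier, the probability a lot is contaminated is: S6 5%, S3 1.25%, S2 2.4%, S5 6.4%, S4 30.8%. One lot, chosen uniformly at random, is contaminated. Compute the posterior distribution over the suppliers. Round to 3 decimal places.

Unnormalized posteriors (prior × likelihood):
  S6: 0.24 × 0.05 = 0.012
  S3: 0.154 × 0.0125 = 0.001925
  S2: 0.318 × 0.024 = 0.007632
  S5: 0.168 × 0.064 = 0.010752
  S4: 0.12 × 0.308 = 0.03696
Normalizing constant = 0.069269.
P(S6 | contaminated) = 0.012/0.069269 ≈ 0.173
P(S3 | contaminated) = 0.001925/0.069269 ≈ 0.028
P(S2 | contaminated) = 0.007632/0.069269 ≈ 0.110
P(S5 | contaminated) = 0.010752/0.069269 ≈ 0.155
P(S4 | contaminated) = 0.03696/0.069269 ≈ 0.534

S6 0.173, S3 0.028, S2 0.110, S5 0.155, S4 0.534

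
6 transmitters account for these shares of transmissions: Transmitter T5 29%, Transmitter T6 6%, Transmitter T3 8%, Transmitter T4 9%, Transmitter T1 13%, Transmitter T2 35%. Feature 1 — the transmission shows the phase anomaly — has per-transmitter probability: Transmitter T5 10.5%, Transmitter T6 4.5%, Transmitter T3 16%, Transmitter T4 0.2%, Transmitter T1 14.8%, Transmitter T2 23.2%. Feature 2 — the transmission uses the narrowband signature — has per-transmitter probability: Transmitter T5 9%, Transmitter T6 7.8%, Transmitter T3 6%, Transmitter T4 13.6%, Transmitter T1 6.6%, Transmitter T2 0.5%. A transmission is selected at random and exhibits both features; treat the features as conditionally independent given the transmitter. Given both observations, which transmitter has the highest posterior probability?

Transmitter T5

Prior × likelihood for each hypothesis:
  Transmitter T5: 0.29 × 0.105 × 0.09 = 0.0027405
  Transmitter T6: 0.06 × 0.045 × 0.078 = 0.0002106
  Transmitter T3: 0.08 × 0.16 × 0.06 = 0.000768
  Transmitter T4: 0.09 × 0.002 × 0.136 = 0.00002448
  Transmitter T1: 0.13 × 0.148 × 0.066 = 0.00126984
  Transmitter T2: 0.35 × 0.232 × 0.005 = 0.000406
Normalizing constant = 0.00541942.
Largest term belongs to Transmitter T5, so Transmitter T5 is most probable.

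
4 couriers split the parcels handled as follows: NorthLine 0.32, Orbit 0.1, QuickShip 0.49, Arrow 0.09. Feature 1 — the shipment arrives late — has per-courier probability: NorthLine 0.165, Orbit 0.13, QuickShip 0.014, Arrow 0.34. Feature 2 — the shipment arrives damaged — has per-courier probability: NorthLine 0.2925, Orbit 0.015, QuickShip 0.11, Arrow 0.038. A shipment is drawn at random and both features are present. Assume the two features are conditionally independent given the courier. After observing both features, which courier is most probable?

By Bayes' rule, posterior ∝ prior × likelihood:
  NorthLine: 0.32 × 0.165 × 0.2925 = 0.015444
  Orbit: 0.1 × 0.13 × 0.015 = 0.000195
  QuickShip: 0.49 × 0.014 × 0.11 = 0.0007546
  Arrow: 0.09 × 0.34 × 0.038 = 0.0011628
Normalizing constant = 0.0175564.
Largest term belongs to NorthLine, so NorthLine is most probable.

NorthLine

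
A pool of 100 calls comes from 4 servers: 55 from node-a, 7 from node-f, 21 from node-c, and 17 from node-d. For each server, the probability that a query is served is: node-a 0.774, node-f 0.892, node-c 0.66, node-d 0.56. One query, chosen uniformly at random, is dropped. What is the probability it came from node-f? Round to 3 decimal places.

0.027

Taking complements, P(dropped | each) = node-a 0.226, node-f 0.108, node-c 0.34, node-d 0.44.
Compute prior × likelihood for every hypothesis:
  node-a: 0.55 × 0.226 = 0.1243
  node-f: 0.07 × 0.108 = 0.00756
  node-c: 0.21 × 0.34 = 0.0714
  node-d: 0.17 × 0.44 = 0.0748
Normalizing constant = 0.27806.
P(node-f | evidence) = 0.00756 / 0.27806 ≈ 0.027.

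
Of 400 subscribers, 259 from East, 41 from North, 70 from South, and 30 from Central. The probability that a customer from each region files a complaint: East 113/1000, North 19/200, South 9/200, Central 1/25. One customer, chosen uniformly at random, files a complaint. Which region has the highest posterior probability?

Unnormalized posteriors (prior × likelihood):
  East: 0.6475 × 0.113 = 0.0731675
  North: 0.1025 × 0.095 = 0.0097375
  South: 0.175 × 0.045 = 0.007875
  Central: 0.075 × 0.04 = 0.003
Normalizing constant = 0.09378.
Largest term belongs to East, so East is most probable.

East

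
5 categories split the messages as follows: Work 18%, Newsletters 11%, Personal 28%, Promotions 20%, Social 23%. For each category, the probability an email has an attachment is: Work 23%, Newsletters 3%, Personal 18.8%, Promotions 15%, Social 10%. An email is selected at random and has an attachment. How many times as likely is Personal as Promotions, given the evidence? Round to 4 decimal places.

By Bayes' rule, posterior ∝ prior × likelihood:
  Work: 0.18 × 0.23 = 0.0414
  Newsletters: 0.11 × 0.03 = 0.0033
  Personal: 0.28 × 0.188 = 0.05264
  Promotions: 0.2 × 0.15 = 0.03
  Social: 0.23 × 0.1 = 0.023
Sum = 0.15034.
The ratio is 0.05264 / 0.03 (the normalizer cancels) = 1.7547.

1.7547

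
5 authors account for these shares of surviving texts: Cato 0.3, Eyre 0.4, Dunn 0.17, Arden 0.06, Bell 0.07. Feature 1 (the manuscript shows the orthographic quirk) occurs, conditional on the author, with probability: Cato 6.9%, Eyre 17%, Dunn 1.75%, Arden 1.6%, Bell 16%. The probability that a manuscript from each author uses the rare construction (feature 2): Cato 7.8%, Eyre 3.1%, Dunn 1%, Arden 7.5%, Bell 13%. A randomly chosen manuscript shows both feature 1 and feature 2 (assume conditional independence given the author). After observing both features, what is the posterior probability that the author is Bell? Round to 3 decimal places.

0.276

Prior × likelihood for each hypothesis:
  Cato: 0.3 × 0.069 × 0.078 = 0.0016146
  Eyre: 0.4 × 0.17 × 0.031 = 0.002108
  Dunn: 0.17 × 0.0175 × 0.01 = 0.00002975
  Arden: 0.06 × 0.016 × 0.075 = 0.000072
  Bell: 0.07 × 0.16 × 0.13 = 0.001456
Sum = 0.00528035.
P(Bell | evidence) = 0.001456 / 0.00528035 ≈ 0.276.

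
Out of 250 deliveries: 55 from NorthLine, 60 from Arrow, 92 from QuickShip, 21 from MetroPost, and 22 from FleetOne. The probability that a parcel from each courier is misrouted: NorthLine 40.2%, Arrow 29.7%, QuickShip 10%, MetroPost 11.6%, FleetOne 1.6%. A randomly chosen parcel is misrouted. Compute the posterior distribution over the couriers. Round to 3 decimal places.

By Bayes' rule, posterior ∝ prior × likelihood:
  NorthLine: 0.22 × 0.402 = 0.08844
  Arrow: 0.24 × 0.297 = 0.07128
  QuickShip: 0.368 × 0.1 = 0.0368
  MetroPost: 0.084 × 0.116 = 0.009744
  FleetOne: 0.088 × 0.016 = 0.001408
Total = 0.207672.
P(NorthLine | misrouted) = 0.08844/0.207672 ≈ 0.426
P(Arrow | misrouted) = 0.07128/0.207672 ≈ 0.343
P(QuickShip | misrouted) = 0.0368/0.207672 ≈ 0.177
P(MetroPost | misrouted) = 0.009744/0.207672 ≈ 0.047
P(FleetOne | misrouted) = 0.001408/0.207672 ≈ 0.007
(Check: 0.426+0.343+0.177+0.047+0.007 = 1.000.)

NorthLine 0.426, Arrow 0.343, QuickShip 0.177, MetroPost 0.047, FleetOne 0.007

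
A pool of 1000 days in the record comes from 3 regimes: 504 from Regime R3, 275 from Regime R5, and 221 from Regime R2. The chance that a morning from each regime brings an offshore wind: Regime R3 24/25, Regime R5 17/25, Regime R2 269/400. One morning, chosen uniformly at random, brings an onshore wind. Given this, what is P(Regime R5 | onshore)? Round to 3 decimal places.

0.487

Taking complements, P(onshore | each) = Regime R3 0.04, Regime R5 0.32, Regime R2 0.3275.
By Bayes' rule, posterior ∝ prior × likelihood:
  Regime R3: 0.504 × 0.04 = 0.02016
  Regime R5: 0.275 × 0.32 = 0.088
  Regime R2: 0.221 × 0.3275 = 0.0723775
Normalizing constant = 0.1805375.
P(Regime R5 | evidence) = 0.088 / 0.1805375 ≈ 0.487.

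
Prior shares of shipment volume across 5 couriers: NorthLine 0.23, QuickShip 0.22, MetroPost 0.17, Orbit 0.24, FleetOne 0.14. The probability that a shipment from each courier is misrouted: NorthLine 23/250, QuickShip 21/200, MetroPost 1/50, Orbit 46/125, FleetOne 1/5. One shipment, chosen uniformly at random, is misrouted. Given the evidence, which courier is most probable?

Compute prior × likelihood for every hypothesis:
  NorthLine: 0.23 × 0.092 = 0.02116
  QuickShip: 0.22 × 0.105 = 0.0231
  MetroPost: 0.17 × 0.02 = 0.0034
  Orbit: 0.24 × 0.368 = 0.08832
  FleetOne: 0.14 × 0.2 = 0.028
Normalizing constant = 0.16398.
Largest term belongs to Orbit, so Orbit is most probable.

Orbit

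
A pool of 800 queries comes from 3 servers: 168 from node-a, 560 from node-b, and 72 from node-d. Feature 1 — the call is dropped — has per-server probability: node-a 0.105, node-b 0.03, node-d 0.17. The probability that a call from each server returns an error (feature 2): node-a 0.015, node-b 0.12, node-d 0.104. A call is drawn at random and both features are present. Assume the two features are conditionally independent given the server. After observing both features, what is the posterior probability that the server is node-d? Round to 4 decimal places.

Unnormalized posteriors (prior × likelihood):
  node-a: 0.21 × 0.105 × 0.015 = 0.00033075
  node-b: 0.7 × 0.03 × 0.12 = 0.00252
  node-d: 0.09 × 0.17 × 0.104 = 0.0015912
Total = 0.00444195.
P(node-d | evidence) = 0.0015912 / 0.00444195 ≈ 0.3582.

0.3582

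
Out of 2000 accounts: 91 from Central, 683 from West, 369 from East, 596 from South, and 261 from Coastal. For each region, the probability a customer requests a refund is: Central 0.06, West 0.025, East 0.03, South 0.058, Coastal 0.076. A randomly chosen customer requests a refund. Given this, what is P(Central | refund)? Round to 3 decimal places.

0.062

Compute prior × likelihood for every hypothesis:
  Central: 0.0455 × 0.06 = 0.00273
  West: 0.3415 × 0.025 = 0.0085375
  East: 0.1845 × 0.03 = 0.005535
  South: 0.298 × 0.058 = 0.017284
  Coastal: 0.1305 × 0.076 = 0.009918
Sum = 0.0440045.
P(Central | evidence) = 0.00273 / 0.0440045 ≈ 0.062.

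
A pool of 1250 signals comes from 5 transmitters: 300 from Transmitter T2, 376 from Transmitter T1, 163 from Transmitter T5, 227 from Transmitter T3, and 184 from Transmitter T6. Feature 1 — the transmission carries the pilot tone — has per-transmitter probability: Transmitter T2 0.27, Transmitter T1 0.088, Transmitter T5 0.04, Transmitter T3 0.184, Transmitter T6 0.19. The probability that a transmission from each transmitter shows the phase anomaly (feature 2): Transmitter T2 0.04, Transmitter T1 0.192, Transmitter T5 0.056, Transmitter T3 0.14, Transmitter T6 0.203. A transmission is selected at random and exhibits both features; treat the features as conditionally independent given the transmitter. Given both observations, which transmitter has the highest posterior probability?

Transmitter T6

By Bayes' rule, posterior ∝ prior × likelihood:
  Transmitter T2: 0.24 × 0.27 × 0.04 = 0.002592
  Transmitter T1: 0.3008 × 0.088 × 0.192 = 0.0050823168
  Transmitter T5: 0.1304 × 0.04 × 0.056 = 0.000292096
  Transmitter T3: 0.1816 × 0.184 × 0.14 = 0.004678016
  Transmitter T6: 0.1472 × 0.19 × 0.203 = 0.005677504
Normalizing constant = 0.0183219328.
Largest term belongs to Transmitter T6, so Transmitter T6 is most probable.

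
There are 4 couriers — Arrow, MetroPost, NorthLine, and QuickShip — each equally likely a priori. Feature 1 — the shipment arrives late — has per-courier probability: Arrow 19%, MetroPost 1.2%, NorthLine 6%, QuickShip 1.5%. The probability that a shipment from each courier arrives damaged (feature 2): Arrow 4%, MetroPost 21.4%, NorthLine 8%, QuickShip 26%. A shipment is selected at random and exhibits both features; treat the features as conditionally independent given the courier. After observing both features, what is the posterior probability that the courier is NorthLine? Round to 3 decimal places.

0.254

Since the prior is uniform, the posterior is proportional to the likelihood:
  Arrow: 0.19 × 0.04 = 0.0076
  MetroPost: 0.012 × 0.214 = 0.002568
  NorthLine: 0.06 × 0.08 = 0.0048
  QuickShip: 0.015 × 0.26 = 0.0039
Sum = 0.018868.
P(NorthLine | evidence) = 0.0048 / 0.018868 ≈ 0.254.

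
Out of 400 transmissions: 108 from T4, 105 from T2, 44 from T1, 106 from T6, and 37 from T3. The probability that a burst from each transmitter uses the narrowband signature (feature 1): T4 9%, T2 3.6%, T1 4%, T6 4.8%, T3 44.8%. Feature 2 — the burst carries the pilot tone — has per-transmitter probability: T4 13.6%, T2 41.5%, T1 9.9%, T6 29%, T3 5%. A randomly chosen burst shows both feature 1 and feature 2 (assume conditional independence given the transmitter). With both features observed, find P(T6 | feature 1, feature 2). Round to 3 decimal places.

By Bayes' rule, posterior ∝ prior × likelihood:
  T4: 0.27 × 0.09 × 0.136 = 0.0033048
  T2: 0.2625 × 0.036 × 0.415 = 0.00392175
  T1: 0.11 × 0.04 × 0.099 = 0.0004356
  T6: 0.265 × 0.048 × 0.29 = 0.0036888
  T3: 0.0925 × 0.448 × 0.05 = 0.002072
Normalizing constant = 0.01342295.
P(T6 | evidence) = 0.0036888 / 0.01342295 ≈ 0.275.

0.275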